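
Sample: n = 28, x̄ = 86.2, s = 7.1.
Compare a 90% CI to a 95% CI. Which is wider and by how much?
95% CI is wider by 0.94

df = 27
90% CI: t* = 1.703, (83.91, 88.49), width = 2 · t* · s/√n = 4.57
95% CI: t* = 2.052, (83.45, 88.95), width = 2 · t* · s/√n = 5.51

The 95% CI is wider by 5.51 - 4.57 = 0.94.
Higher confidence requires a wider interval.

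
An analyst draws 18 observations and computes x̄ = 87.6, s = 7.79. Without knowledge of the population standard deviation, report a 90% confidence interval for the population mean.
(84.41, 90.79)

t-interval (σ unknown):
df = n - 1 = 17
t* = 1.740 for 90% confidence

Margin of error = t* · s/√n = 1.740 · 7.79/√18 = 3.19

CI: (84.41, 90.79)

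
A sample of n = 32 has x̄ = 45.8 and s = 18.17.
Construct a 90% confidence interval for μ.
(40.35, 51.25)

t-interval (σ unknown):
df = n - 1 = 31
t* = 1.696 for 90% confidence

Margin of error = t* · s/√n = 1.696 · 18.17/√32 = 5.45

CI: (40.35, 51.25)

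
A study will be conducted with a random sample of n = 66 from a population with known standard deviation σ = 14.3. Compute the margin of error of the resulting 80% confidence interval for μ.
Margin of error = 2.26

Margin of error = z* · σ/√n
= 1.282 · 14.3/√66
= 1.282 · 14.3/8.1240
= 2.26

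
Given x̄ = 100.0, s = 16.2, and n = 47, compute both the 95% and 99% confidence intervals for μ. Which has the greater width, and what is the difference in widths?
99% CI is wider by 3.19

df = 46
95% CI: t* = 2.013, (95.24, 104.76), width = 2 · t* · s/√n = 9.51
99% CI: t* = 2.687, (93.65, 106.35), width = 2 · t* · s/√n = 12.70

The 99% CI is wider by 12.70 - 9.51 = 3.19.
Higher confidence requires a wider interval.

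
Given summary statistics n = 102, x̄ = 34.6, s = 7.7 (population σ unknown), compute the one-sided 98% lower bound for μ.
μ ≥ 33.01

Lower bound (one-sided):
t* = 2.081 (one-sided for 98%)
Lower bound = x̄ - t* · s/√n = 34.6 - 2.081 · 7.7/√102 = 33.01

We are 98% confident that μ ≥ 33.01.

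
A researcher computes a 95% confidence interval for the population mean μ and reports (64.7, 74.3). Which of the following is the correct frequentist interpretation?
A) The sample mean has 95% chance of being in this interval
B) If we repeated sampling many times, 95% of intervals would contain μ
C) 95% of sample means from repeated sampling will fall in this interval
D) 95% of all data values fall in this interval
B

A) Wrong — x̄ is observed and sits in the interval by construction.
B) Correct — this is the frequentist long-run coverage interpretation.
C) Wrong — coverage applies to intervals containing μ, not to future x̄ values.
D) Wrong — a CI is about the parameter μ, not individual data values.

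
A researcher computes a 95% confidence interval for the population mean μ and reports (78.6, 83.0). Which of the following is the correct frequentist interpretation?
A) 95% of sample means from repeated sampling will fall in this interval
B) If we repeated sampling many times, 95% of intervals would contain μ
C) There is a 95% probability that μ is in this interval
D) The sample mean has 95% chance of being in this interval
B

A) Wrong — coverage applies to intervals containing μ, not to future x̄ values.
B) Correct — this is the frequentist long-run coverage interpretation.
C) Wrong — μ is fixed; the randomness lives in the interval, not in μ.
D) Wrong — x̄ is observed and sits in the interval by construction.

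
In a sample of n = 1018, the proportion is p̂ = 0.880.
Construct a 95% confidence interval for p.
(0.860, 0.900)

Proportion CI:
SE = √(p̂(1-p̂)/n) = √(0.880 · 0.120 / 1018) = 0.01018

z* = 1.960
Margin = z* · SE = 1.960 · 0.01018 = 0.0200

CI: 0.880 ± 0.0200 = (0.860, 0.900)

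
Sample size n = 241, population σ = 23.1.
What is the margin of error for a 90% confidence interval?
Margin of error = 2.45

Margin of error = z* · σ/√n
= 1.645 · 23.1/√241
= 1.645 · 23.1/15.5242
= 2.45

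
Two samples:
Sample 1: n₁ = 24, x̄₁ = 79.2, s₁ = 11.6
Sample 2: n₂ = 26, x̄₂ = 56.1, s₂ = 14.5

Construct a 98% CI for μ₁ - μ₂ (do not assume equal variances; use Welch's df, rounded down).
(14.19, 32.01)

Difference: x̄₁ - x̄₂ = 23.10
SE = √(s₁²/n₁ + s₂²/n₂) = √(11.6²/24 + 14.5²/26) = 3.7004
df = 47.08 → 47 (Welch–Satterthwaite, rounded down)
t* = 2.408

CI: 23.10 ± 2.408 · 3.7004 = 23.10 ± 8.91 = (14.19, 32.01)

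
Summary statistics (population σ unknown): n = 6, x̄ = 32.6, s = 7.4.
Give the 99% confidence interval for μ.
(20.42, 44.78)

t-interval (σ unknown):
df = n - 1 = 5
t* = 4.032 for 99% confidence

Margin of error = t* · s/√n = 4.032 · 7.4/√6 = 12.18

CI: (20.42, 44.78)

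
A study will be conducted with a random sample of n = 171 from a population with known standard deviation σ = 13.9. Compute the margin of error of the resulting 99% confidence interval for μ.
Margin of error = 2.74

Margin of error = z* · σ/√n
= 2.576 · 13.9/√171
= 2.576 · 13.9/13.0767
= 2.74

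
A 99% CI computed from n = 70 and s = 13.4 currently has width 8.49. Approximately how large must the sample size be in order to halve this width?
n ≈ 280

CI width ∝ 1/√n
To reduce width by factor 2, need √n to grow by 2 → need 2² = 4 times as many samples.

Current: n = 70, width = 8.49
New: n = 280, width ≈ 4.15

Width reduced by factor of 8.49/4.15 = 2.05.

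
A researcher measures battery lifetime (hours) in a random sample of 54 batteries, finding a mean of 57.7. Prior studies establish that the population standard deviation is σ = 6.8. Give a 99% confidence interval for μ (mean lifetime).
(55.32, 60.08)

z-interval (σ known):
z* = 2.576 for 99% confidence

Margin of error = z* · σ/√n = 2.576 · 6.8/√54 = 2.38

CI: (57.7 - 2.38, 57.7 + 2.38) = (55.32, 60.08)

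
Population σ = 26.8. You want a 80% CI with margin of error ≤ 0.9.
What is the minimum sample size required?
n ≥ 1458

For margin E ≤ 0.9:
n ≥ (z* · σ / E)²
n ≥ (1.282 · 26.8 / 0.9)²
n ≥ 1457.34

Minimum n = 1458 (rounding up)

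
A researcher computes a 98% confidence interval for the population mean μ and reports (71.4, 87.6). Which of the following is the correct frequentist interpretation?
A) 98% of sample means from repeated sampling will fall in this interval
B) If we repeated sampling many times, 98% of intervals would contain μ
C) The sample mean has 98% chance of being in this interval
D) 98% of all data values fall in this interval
B

A) Wrong — coverage applies to intervals containing μ, not to future x̄ values.
B) Correct — this is the frequentist long-run coverage interpretation.
C) Wrong — x̄ is observed and sits in the interval by construction.
D) Wrong — a CI is about the parameter μ, not individual data values.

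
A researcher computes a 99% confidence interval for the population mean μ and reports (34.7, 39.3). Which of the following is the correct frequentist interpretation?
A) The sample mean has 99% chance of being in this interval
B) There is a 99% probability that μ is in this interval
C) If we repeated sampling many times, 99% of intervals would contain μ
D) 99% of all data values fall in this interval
C

A) Wrong — x̄ is observed and sits in the interval by construction.
B) Wrong — μ is fixed; the randomness lives in the interval, not in μ.
C) Correct — this is the frequentist long-run coverage interpretation.
D) Wrong — a CI is about the parameter μ, not individual data values.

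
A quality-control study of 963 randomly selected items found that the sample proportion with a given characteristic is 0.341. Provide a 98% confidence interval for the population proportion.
(0.305, 0.377)

Proportion CI:
SE = √(p̂(1-p̂)/n) = √(0.341 · 0.659 / 963) = 0.01528

z* = 2.326
Margin = z* · SE = 2.326 · 0.01528 = 0.0355

CI: 0.341 ± 0.0355 = (0.305, 0.377)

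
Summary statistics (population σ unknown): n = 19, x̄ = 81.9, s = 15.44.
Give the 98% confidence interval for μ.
(72.86, 90.94)

t-interval (σ unknown):
df = n - 1 = 18
t* = 2.552 for 98% confidence

Margin of error = t* · s/√n = 2.552 · 15.44/√19 = 9.04

CI: (72.86, 90.94)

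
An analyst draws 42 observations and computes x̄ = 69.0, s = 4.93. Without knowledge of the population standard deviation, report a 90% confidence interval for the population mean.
(67.72, 70.28)

t-interval (σ unknown):
df = n - 1 = 41
t* = 1.683 for 90% confidence

Margin of error = t* · s/√n = 1.683 · 4.93/√42 = 1.28

CI: (67.72, 70.28)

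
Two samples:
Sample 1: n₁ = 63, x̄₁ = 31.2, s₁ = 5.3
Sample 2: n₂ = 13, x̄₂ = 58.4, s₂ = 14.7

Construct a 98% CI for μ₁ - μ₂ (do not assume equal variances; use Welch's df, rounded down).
(-38.28, -16.12)

Difference: x̄₁ - x̄₂ = -27.20
SE = √(s₁²/n₁ + s₂²/n₂) = √(5.3²/63 + 14.7²/13) = 4.1314
df = 12.65 → 12 (Welch–Satterthwaite, rounded down)
t* = 2.681

CI: -27.20 ± 2.681 · 4.1314 = -27.20 ± 11.08 = (-38.28, -16.12)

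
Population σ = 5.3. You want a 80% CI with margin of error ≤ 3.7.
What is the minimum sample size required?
n ≥ 4

For margin E ≤ 3.7:
n ≥ (z* · σ / E)²
n ≥ (1.282 · 5.3 / 3.7)²
n ≥ 3.37

Minimum n = 4 (rounding up)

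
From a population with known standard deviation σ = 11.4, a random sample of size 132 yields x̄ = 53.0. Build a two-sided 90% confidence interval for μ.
(51.37, 54.63)

z-interval (σ known):
z* = 1.645 for 90% confidence

Margin of error = z* · σ/√n = 1.645 · 11.4/√132 = 1.63

CI: (53.0 - 1.63, 53.0 + 1.63) = (51.37, 54.63)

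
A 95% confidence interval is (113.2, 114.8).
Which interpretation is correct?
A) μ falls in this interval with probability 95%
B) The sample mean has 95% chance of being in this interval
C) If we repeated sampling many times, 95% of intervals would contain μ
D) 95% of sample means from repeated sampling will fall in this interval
C

A) Wrong — μ is fixed; the randomness lives in the interval, not in μ.
B) Wrong — x̄ is observed and sits in the interval by construction.
C) Correct — this is the frequentist long-run coverage interpretation.
D) Wrong — coverage applies to intervals containing μ, not to future x̄ values.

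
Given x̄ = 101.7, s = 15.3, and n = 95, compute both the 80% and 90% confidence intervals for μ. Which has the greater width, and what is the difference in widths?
90% CI is wider by 1.16

df = 94
80% CI: t* = 1.291, (99.67, 103.73), width = 2 · t* · s/√n = 4.05
90% CI: t* = 1.661, (99.09, 104.31), width = 2 · t* · s/√n = 5.21

The 90% CI is wider by 5.21 - 4.05 = 1.16.
Higher confidence requires a wider interval.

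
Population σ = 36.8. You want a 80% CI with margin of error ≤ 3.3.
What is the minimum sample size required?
n ≥ 205

For margin E ≤ 3.3:
n ≥ (z* · σ / E)²
n ≥ (1.282 · 36.8 / 3.3)²
n ≥ 204.38

Minimum n = 205 (rounding up)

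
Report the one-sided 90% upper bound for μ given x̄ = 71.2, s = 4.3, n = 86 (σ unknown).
μ ≤ 71.80

Upper bound (one-sided):
t* = 1.292 (one-sided for 90%)
Upper bound = x̄ + t* · s/√n = 71.2 + 1.292 · 4.3/√86 = 71.80

We are 90% confident that μ ≤ 71.80.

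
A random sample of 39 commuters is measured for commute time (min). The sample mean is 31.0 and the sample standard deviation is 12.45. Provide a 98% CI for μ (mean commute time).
(26.16, 35.84)

t-interval (σ unknown):
df = n - 1 = 38
t* = 2.429 for 98% confidence

Margin of error = t* · s/√n = 2.429 · 12.45/√39 = 4.84

CI: (26.16, 35.84)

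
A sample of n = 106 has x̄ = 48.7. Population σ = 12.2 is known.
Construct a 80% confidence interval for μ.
(47.18, 50.22)

z-interval (σ known):
z* = 1.282 for 80% confidence

Margin of error = z* · σ/√n = 1.282 · 12.2/√106 = 1.52

CI: (48.7 - 1.52, 48.7 + 1.52) = (47.18, 50.22)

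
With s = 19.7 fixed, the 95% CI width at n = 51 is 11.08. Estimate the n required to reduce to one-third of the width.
n ≈ 459

CI width ∝ 1/√n
To reduce width by factor 3, need √n to grow by 3 → need 3² = 9 times as many samples.

Current: n = 51, width = 11.08
New: n = 459, width ≈ 3.61

Width reduced by factor of 11.08/3.61 = 3.07.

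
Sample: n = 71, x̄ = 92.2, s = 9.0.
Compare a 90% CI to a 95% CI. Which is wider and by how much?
95% CI is wider by 0.70

df = 70
90% CI: t* = 1.667, (90.42, 93.98), width = 2 · t* · s/√n = 3.56
95% CI: t* = 1.994, (90.07, 94.33), width = 2 · t* · s/√n = 4.26

The 95% CI is wider by 4.26 - 3.56 = 0.70.
Higher confidence requires a wider interval.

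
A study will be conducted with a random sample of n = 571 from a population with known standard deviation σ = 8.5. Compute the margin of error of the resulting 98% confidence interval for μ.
Margin of error = 0.83

Margin of error = z* · σ/√n
= 2.326 · 8.5/√571
= 2.326 · 8.5/23.8956
= 0.83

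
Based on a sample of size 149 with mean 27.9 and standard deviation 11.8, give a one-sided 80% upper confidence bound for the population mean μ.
μ ≤ 28.72

Upper bound (one-sided):
t* = 0.844 (one-sided for 80%)
Upper bound = x̄ + t* · s/√n = 27.9 + 0.844 · 11.8/√149 = 28.72

We are 80% confident that μ ≤ 28.72.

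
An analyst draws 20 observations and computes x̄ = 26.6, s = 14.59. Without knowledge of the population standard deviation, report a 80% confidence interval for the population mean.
(22.27, 30.93)

t-interval (σ unknown):
df = n - 1 = 19
t* = 1.328 for 80% confidence

Margin of error = t* · s/√n = 1.328 · 14.59/√20 = 4.33

CI: (22.27, 30.93)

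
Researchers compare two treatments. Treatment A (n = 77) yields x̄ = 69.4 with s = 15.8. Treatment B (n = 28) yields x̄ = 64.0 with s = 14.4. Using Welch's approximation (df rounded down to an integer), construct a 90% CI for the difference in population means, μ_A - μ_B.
(-0.07, 10.87)

Difference: x̄₁ - x̄₂ = 5.40
SE = √(s₁²/n₁ + s₂²/n₂) = √(15.8²/77 + 14.4²/28) = 3.2631
df = 52.26 → 52 (Welch–Satterthwaite, rounded down)
t* = 1.675

CI: 5.40 ± 1.675 · 3.2631 = 5.40 ± 5.47 = (-0.07, 10.87)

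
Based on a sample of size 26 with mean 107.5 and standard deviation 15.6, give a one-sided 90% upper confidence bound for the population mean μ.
μ ≤ 111.53

Upper bound (one-sided):
t* = 1.316 (one-sided for 90%)
Upper bound = x̄ + t* · s/√n = 107.5 + 1.316 · 15.6/√26 = 111.53

We are 90% confident that μ ≤ 111.53.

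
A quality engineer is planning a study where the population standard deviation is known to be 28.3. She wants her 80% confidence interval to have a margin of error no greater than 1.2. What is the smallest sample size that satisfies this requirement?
n ≥ 915

For margin E ≤ 1.2:
n ≥ (z* · σ / E)²
n ≥ (1.282 · 28.3 / 1.2)²
n ≥ 914.08

Minimum n = 915 (rounding up)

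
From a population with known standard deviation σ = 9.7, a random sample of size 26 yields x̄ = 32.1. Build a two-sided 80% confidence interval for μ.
(29.66, 34.54)

z-interval (σ known):
z* = 1.282 for 80% confidence

Margin of error = z* · σ/√n = 1.282 · 9.7/√26 = 2.44

CI: (32.1 - 2.44, 32.1 + 2.44) = (29.66, 34.54)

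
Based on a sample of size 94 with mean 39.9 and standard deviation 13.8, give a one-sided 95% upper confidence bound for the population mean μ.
μ ≤ 42.26

Upper bound (one-sided):
t* = 1.661 (one-sided for 95%)
Upper bound = x̄ + t* · s/√n = 39.9 + 1.661 · 13.8/√94 = 42.26

We are 95% confident that μ ≤ 42.26.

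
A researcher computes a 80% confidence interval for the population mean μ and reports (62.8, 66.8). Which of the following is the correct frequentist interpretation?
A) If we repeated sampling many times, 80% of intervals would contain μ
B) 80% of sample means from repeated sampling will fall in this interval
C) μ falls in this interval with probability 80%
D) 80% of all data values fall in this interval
A

A) Correct — this is the frequentist long-run coverage interpretation.
B) Wrong — coverage applies to intervals containing μ, not to future x̄ values.
C) Wrong — μ is fixed; the randomness lives in the interval, not in μ.
D) Wrong — a CI is about the parameter μ, not individual data values.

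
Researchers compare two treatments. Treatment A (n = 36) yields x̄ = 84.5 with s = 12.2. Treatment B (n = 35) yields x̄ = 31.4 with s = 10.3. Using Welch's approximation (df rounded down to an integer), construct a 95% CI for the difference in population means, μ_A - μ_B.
(47.76, 58.44)

Difference: x̄₁ - x̄₂ = 53.10
SE = √(s₁²/n₁ + s₂²/n₂) = √(12.2²/36 + 10.3²/35) = 2.6769
df = 67.68 → 67 (Welch–Satterthwaite, rounded down)
t* = 1.996

CI: 53.10 ± 1.996 · 2.6769 = 53.10 ± 5.34 = (47.76, 58.44)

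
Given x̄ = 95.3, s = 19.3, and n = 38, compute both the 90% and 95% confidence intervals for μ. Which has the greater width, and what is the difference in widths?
95% CI is wider by 2.13

df = 37
90% CI: t* = 1.687, (90.02, 100.58), width = 2 · t* · s/√n = 10.56
95% CI: t* = 2.026, (88.96, 101.64), width = 2 · t* · s/√n = 12.69

The 95% CI is wider by 12.69 - 10.56 = 2.13.
Higher confidence requires a wider interval.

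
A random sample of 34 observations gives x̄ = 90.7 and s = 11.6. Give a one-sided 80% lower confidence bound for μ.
μ ≥ 89.00

Lower bound (one-sided):
t* = 0.853 (one-sided for 80%)
Lower bound = x̄ - t* · s/√n = 90.7 - 0.853 · 11.6/√34 = 89.00

We are 80% confident that μ ≥ 89.00.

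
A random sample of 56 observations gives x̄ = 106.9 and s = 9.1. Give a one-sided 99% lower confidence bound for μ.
μ ≥ 103.99

Lower bound (one-sided):
t* = 2.396 (one-sided for 99%)
Lower bound = x̄ - t* · s/√n = 106.9 - 2.396 · 9.1/√56 = 103.99

We are 99% confident that μ ≥ 103.99.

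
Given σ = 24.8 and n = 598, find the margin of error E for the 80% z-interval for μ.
Margin of error = 1.30

Margin of error = z* · σ/√n
= 1.282 · 24.8/√598
= 1.282 · 24.8/24.4540
= 1.30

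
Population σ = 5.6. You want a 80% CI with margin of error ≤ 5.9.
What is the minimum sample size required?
n ≥ 2

For margin E ≤ 5.9:
n ≥ (z* · σ / E)²
n ≥ (1.282 · 5.6 / 5.9)²
n ≥ 1.48

Minimum n = 2 (rounding up)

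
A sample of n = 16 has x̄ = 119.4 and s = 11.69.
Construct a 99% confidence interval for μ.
(110.79, 128.01)

t-interval (σ unknown):
df = n - 1 = 15
t* = 2.947 for 99% confidence

Margin of error = t* · s/√n = 2.947 · 11.69/√16 = 8.61

CI: (110.79, 128.01)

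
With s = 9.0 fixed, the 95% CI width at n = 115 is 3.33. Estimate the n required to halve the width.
n ≈ 460

CI width ∝ 1/√n
To reduce width by factor 2, need √n to grow by 2 → need 2² = 4 times as many samples.

Current: n = 115, width = 3.33
New: n = 460, width ≈ 1.65

Width reduced by factor of 3.33/1.65 = 2.02.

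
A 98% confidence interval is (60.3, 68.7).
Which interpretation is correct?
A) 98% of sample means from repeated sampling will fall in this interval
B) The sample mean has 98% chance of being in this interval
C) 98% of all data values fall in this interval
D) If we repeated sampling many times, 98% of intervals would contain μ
D

A) Wrong — coverage applies to intervals containing μ, not to future x̄ values.
B) Wrong — x̄ is observed and sits in the interval by construction.
C) Wrong — a CI is about the parameter μ, not individual data values.
D) Correct — this is the frequentist long-run coverage interpretation.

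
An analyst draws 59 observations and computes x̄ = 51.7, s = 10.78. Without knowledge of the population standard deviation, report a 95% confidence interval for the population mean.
(48.89, 54.51)

t-interval (σ unknown):
df = n - 1 = 58
t* = 2.002 for 95% confidence

Margin of error = t* · s/√n = 2.002 · 10.78/√59 = 2.81

CI: (48.89, 54.51)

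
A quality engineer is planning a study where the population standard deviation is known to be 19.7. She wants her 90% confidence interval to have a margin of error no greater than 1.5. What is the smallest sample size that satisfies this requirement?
n ≥ 467

For margin E ≤ 1.5:
n ≥ (z* · σ / E)²
n ≥ (1.645 · 19.7 / 1.5)²
n ≥ 466.75

Minimum n = 467 (rounding up)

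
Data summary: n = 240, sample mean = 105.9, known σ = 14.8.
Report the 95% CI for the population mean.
(104.03, 107.77)

z-interval (σ known):
z* = 1.960 for 95% confidence

Margin of error = z* · σ/√n = 1.960 · 14.8/√240 = 1.87

CI: (105.9 - 1.87, 105.9 + 1.87) = (104.03, 107.77)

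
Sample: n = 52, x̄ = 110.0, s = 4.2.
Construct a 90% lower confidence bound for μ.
μ ≥ 109.24

Lower bound (one-sided):
t* = 1.298 (one-sided for 90%)
Lower bound = x̄ - t* · s/√n = 110.0 - 1.298 · 4.2/√52 = 109.24

We are 90% confident that μ ≥ 109.24.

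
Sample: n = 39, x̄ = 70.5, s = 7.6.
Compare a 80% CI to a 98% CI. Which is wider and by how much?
98% CI is wider by 2.74

df = 38
80% CI: t* = 1.304, (68.91, 72.09), width = 2 · t* · s/√n = 3.17
98% CI: t* = 2.429, (67.54, 73.46), width = 2 · t* · s/√n = 5.91

The 98% CI is wider by 5.91 - 3.17 = 2.74.
Higher confidence requires a wider interval.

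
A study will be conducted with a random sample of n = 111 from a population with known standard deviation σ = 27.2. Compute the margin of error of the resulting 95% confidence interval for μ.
Margin of error = 5.06

Margin of error = z* · σ/√n
= 1.960 · 27.2/√111
= 1.960 · 27.2/10.5357
= 5.06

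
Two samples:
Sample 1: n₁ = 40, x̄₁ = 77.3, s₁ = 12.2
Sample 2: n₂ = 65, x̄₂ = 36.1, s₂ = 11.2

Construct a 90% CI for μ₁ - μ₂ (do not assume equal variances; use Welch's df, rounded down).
(37.24, 45.16)

Difference: x̄₁ - x̄₂ = 41.20
SE = √(s₁²/n₁ + s₂²/n₂) = √(12.2²/40 + 11.2²/65) = 2.3772
df = 77.28 → 77 (Welch–Satterthwaite, rounded down)
t* = 1.665

CI: 41.20 ± 1.665 · 2.3772 = 41.20 ± 3.96 = (37.24, 45.16)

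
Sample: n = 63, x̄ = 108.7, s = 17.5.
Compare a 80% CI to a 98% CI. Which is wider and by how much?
98% CI is wider by 4.82

df = 62
80% CI: t* = 1.295, (105.84, 111.56), width = 2 · t* · s/√n = 5.71
98% CI: t* = 2.388, (103.43, 113.97), width = 2 · t* · s/√n = 10.53

The 98% CI is wider by 10.53 - 5.71 = 4.82.
Higher confidence requires a wider interval.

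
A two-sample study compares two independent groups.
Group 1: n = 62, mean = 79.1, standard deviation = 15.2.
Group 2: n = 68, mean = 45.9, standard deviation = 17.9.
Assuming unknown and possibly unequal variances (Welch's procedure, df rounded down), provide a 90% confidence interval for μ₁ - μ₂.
(28.39, 38.01)

Difference: x̄₁ - x̄₂ = 33.20
SE = √(s₁²/n₁ + s₂²/n₂) = √(15.2²/62 + 17.9²/68) = 2.9049
df = 127.38 → 127 (Welch–Satterthwaite, rounded down)
t* = 1.657

CI: 33.20 ± 1.657 · 2.9049 = 33.20 ± 4.81 = (28.39, 38.01)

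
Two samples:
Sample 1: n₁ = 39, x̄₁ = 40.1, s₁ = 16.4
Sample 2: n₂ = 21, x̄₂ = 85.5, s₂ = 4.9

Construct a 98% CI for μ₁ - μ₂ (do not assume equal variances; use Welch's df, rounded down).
(-52.22, -38.58)

Difference: x̄₁ - x̄₂ = -45.40
SE = √(s₁²/n₁ + s₂²/n₂) = √(16.4²/39 + 4.9²/21) = 2.8354
df = 49.08 → 49 (Welch–Satterthwaite, rounded down)
t* = 2.405

CI: -45.40 ± 2.405 · 2.8354 = -45.40 ± 6.82 = (-52.22, -38.58)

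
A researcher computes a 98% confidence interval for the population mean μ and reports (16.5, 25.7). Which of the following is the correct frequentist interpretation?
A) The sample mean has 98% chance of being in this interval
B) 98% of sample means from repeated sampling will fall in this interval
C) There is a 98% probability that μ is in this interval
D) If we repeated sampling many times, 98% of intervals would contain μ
D

A) Wrong — x̄ is observed and sits in the interval by construction.
B) Wrong — coverage applies to intervals containing μ, not to future x̄ values.
C) Wrong — μ is fixed; the randomness lives in the interval, not in μ.
D) Correct — this is the frequentist long-run coverage interpretation.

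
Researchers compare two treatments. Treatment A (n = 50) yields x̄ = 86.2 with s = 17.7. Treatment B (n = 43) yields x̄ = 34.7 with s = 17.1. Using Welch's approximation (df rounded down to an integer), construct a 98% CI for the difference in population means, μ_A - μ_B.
(42.94, 60.06)

Difference: x̄₁ - x̄₂ = 51.50
SE = √(s₁²/n₁ + s₂²/n₂) = √(17.7²/50 + 17.1²/43) = 3.6147
df = 89.75 → 89 (Welch–Satterthwaite, rounded down)
t* = 2.369

CI: 51.50 ± 2.369 · 3.6147 = 51.50 ± 8.56 = (42.94, 60.06)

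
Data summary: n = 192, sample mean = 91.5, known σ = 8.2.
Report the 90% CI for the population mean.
(90.53, 92.47)

z-interval (σ known):
z* = 1.645 for 90% confidence

Margin of error = z* · σ/√n = 1.645 · 8.2/√192 = 0.97

CI: (91.5 - 0.97, 91.5 + 0.97) = (90.53, 92.47)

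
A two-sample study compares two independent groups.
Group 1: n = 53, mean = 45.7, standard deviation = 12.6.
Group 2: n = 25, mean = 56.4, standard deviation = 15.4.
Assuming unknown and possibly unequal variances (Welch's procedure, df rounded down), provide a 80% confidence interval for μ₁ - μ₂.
(-15.31, -6.09)

Difference: x̄₁ - x̄₂ = -10.70
SE = √(s₁²/n₁ + s₂²/n₂) = √(12.6²/53 + 15.4²/25) = 3.5330
df = 39.72 → 39 (Welch–Satterthwaite, rounded down)
t* = 1.304

CI: -10.70 ± 1.304 · 3.5330 = -10.70 ± 4.61 = (-15.31, -6.09)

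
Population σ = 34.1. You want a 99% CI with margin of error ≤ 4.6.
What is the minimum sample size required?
n ≥ 365

For margin E ≤ 4.6:
n ≥ (z* · σ / E)²
n ≥ (2.576 · 34.1 / 4.6)²
n ≥ 364.66

Minimum n = 365 (rounding up)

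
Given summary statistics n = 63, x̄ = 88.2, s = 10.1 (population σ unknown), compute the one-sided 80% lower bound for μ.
μ ≥ 87.12

Lower bound (one-sided):
t* = 0.847 (one-sided for 80%)
Lower bound = x̄ - t* · s/√n = 88.2 - 0.847 · 10.1/√63 = 87.12

We are 80% confident that μ ≥ 87.12.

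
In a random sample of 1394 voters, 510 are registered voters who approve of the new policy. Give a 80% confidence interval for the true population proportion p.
(0.349, 0.382)

Proportion CI:
p̂ = 510/1394 = 0.36585
SE = √(p̂(1-p̂)/n) = √(0.36585 · 0.63415 / 1394) = 0.01290

z* = 1.282
Margin = z* · SE = 1.282 · 0.01290 = 0.0165

CI: 0.36585 ± 0.0165 = (0.349, 0.382)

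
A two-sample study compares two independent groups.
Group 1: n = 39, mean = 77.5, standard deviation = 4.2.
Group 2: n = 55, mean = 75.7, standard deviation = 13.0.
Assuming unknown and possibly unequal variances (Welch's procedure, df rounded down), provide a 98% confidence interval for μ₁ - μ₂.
(-2.67, 6.27)

Difference: x̄₁ - x̄₂ = 1.80
SE = √(s₁²/n₁ + s₂²/n₂) = √(4.2²/39 + 13.0²/55) = 1.8775
df = 68.94 → 68 (Welch–Satterthwaite, rounded down)
t* = 2.382

CI: 1.80 ± 2.382 · 1.8775 = 1.80 ± 4.47 = (-2.67, 6.27)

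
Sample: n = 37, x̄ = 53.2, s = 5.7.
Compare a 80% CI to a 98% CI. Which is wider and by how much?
98% CI is wider by 2.11

df = 36
80% CI: t* = 1.306, (51.98, 54.42), width = 2 · t* · s/√n = 2.45
98% CI: t* = 2.434, (50.92, 55.48), width = 2 · t* · s/√n = 4.56

The 98% CI is wider by 4.56 - 2.45 = 2.11.
Higher confidence requires a wider interval.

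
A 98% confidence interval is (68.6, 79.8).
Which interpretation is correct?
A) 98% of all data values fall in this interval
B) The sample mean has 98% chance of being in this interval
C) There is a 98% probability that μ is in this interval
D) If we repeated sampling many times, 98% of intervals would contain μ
D

A) Wrong — a CI is about the parameter μ, not individual data values.
B) Wrong — x̄ is observed and sits in the interval by construction.
C) Wrong — μ is fixed; the randomness lives in the interval, not in μ.
D) Correct — this is the frequentist long-run coverage interpretation.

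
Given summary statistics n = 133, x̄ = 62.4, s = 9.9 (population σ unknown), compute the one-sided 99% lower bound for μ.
μ ≥ 60.38

Lower bound (one-sided):
t* = 2.355 (one-sided for 99%)
Lower bound = x̄ - t* · s/√n = 62.4 - 2.355 · 9.9/√133 = 60.38

We are 99% confident that μ ≥ 60.38.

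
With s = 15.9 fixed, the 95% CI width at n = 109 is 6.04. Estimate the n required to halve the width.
n ≈ 436

CI width ∝ 1/√n
To reduce width by factor 2, need √n to grow by 2 → need 2² = 4 times as many samples.

Current: n = 109, width = 6.04
New: n = 436, width ≈ 2.99

Width reduced by factor of 6.04/2.99 = 2.02.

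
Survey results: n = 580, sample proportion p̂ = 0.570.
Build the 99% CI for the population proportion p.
(0.517, 0.623)

Proportion CI:
SE = √(p̂(1-p̂)/n) = √(0.570 · 0.430 / 580) = 0.02056

z* = 2.576
Margin = z* · SE = 2.576 · 0.02056 = 0.0530

CI: 0.570 ± 0.0530 = (0.517, 0.623)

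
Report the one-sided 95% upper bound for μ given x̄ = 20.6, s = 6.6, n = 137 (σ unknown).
μ ≤ 21.53

Upper bound (one-sided):
t* = 1.656 (one-sided for 95%)
Upper bound = x̄ + t* · s/√n = 20.6 + 1.656 · 6.6/√137 = 21.53

We are 95% confident that μ ≤ 21.53.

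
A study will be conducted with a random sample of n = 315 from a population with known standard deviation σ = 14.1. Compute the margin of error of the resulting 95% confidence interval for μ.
Margin of error = 1.56

Margin of error = z* · σ/√n
= 1.960 · 14.1/√315
= 1.960 · 14.1/17.7482
= 1.56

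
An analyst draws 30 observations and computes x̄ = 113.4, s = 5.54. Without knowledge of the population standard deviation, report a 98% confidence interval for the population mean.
(110.91, 115.89)

t-interval (σ unknown):
df = n - 1 = 29
t* = 2.462 for 98% confidence

Margin of error = t* · s/√n = 2.462 · 5.54/√30 = 2.49

CI: (110.91, 115.89)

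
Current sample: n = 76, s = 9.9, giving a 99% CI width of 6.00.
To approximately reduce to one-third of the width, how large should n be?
n ≈ 684

CI width ∝ 1/√n
To reduce width by factor 3, need √n to grow by 3 → need 3² = 9 times as many samples.

Current: n = 76, width = 6.00
New: n = 684, width ≈ 1.96

Width reduced by factor of 6.00/1.96 = 3.06.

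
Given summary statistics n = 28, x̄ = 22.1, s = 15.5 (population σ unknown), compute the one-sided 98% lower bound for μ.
μ ≥ 15.78

Lower bound (one-sided):
t* = 2.158 (one-sided for 98%)
Lower bound = x̄ - t* · s/√n = 22.1 - 2.158 · 15.5/√28 = 15.78

We are 98% confident that μ ≥ 15.78.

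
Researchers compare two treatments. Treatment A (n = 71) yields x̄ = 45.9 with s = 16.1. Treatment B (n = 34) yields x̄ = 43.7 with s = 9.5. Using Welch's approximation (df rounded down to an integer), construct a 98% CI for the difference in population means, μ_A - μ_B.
(-3.74, 8.14)

Difference: x̄₁ - x̄₂ = 2.20
SE = √(s₁²/n₁ + s₂²/n₂) = √(16.1²/71 + 9.5²/34) = 2.5110
df = 98.43 → 98 (Welch–Satterthwaite, rounded down)
t* = 2.365

CI: 2.20 ± 2.365 · 2.5110 = 2.20 ± 5.94 = (-3.74, 8.14)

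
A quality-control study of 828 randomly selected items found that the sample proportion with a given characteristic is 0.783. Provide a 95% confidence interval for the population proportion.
(0.755, 0.811)

Proportion CI:
SE = √(p̂(1-p̂)/n) = √(0.783 · 0.217 / 828) = 0.01433

z* = 1.960
Margin = z* · SE = 1.960 · 0.01433 = 0.0281

CI: 0.783 ± 0.0281 = (0.755, 0.811)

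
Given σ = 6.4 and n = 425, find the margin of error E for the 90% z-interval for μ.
Margin of error = 0.51

Margin of error = z* · σ/√n
= 1.645 · 6.4/√425
= 1.645 · 6.4/20.6155
= 0.51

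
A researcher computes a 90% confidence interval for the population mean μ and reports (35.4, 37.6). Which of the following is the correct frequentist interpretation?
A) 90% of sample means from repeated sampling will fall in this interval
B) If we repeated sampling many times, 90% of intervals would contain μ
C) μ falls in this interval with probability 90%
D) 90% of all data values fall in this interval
B

A) Wrong — coverage applies to intervals containing μ, not to future x̄ values.
B) Correct — this is the frequentist long-run coverage interpretation.
C) Wrong — μ is fixed; the randomness lives in the interval, not in μ.
D) Wrong — a CI is about the parameter μ, not individual data values.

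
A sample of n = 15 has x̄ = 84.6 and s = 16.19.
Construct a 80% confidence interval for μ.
(78.98, 90.22)

t-interval (σ unknown):
df = n - 1 = 14
t* = 1.345 for 80% confidence

Margin of error = t* · s/√n = 1.345 · 16.19/√15 = 5.62

CI: (78.98, 90.22)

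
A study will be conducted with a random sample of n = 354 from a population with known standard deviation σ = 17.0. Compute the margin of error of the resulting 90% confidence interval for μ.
Margin of error = 1.49

Margin of error = z* · σ/√n
= 1.645 · 17.0/√354
= 1.645 · 17.0/18.8149
= 1.49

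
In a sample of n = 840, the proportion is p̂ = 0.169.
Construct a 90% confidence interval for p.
(0.148, 0.190)

Proportion CI:
SE = √(p̂(1-p̂)/n) = √(0.169 · 0.831 / 840) = 0.01293

z* = 1.645
Margin = z* · SE = 1.645 · 0.01293 = 0.0213

CI: 0.169 ± 0.0213 = (0.148, 0.190)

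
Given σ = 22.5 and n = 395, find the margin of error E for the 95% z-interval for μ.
Margin of error = 2.22

Margin of error = z* · σ/√n
= 1.960 · 22.5/√395
= 1.960 · 22.5/19.8746
= 2.22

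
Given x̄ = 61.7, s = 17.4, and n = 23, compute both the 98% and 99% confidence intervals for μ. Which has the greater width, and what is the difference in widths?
99% CI is wider by 2.26

df = 22
98% CI: t* = 2.508, (52.60, 70.80), width = 2 · t* · s/√n = 18.20
99% CI: t* = 2.819, (51.47, 71.93), width = 2 · t* · s/√n = 20.46

The 99% CI is wider by 20.46 - 18.20 = 2.26.
Higher confidence requires a wider interval.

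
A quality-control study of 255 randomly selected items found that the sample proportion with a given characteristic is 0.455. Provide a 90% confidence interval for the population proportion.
(0.404, 0.506)

Proportion CI:
SE = √(p̂(1-p̂)/n) = √(0.455 · 0.545 / 255) = 0.03118

z* = 1.645
Margin = z* · SE = 1.645 · 0.03118 = 0.0513

CI: 0.455 ± 0.0513 = (0.404, 0.506)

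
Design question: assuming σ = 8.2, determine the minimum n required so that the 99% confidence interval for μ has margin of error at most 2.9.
n ≥ 54

For margin E ≤ 2.9:
n ≥ (z* · σ / E)²
n ≥ (2.576 · 8.2 / 2.9)²
n ≥ 53.05

Minimum n = 54 (rounding up)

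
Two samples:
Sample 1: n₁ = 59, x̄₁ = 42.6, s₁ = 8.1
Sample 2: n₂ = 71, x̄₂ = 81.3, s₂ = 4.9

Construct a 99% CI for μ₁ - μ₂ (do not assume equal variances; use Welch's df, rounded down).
(-41.87, -35.53)

Difference: x̄₁ - x̄₂ = -38.70
SE = √(s₁²/n₁ + s₂²/n₂) = √(8.1²/59 + 4.9²/71) = 1.2042
df = 91.62 → 91 (Welch–Satterthwaite, rounded down)
t* = 2.631

CI: -38.70 ± 2.631 · 1.2042 = -38.70 ± 3.17 = (-41.87, -35.53)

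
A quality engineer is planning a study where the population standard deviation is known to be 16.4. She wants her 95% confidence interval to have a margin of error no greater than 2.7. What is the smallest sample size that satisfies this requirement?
n ≥ 142

For margin E ≤ 2.7:
n ≥ (z* · σ / E)²
n ≥ (1.960 · 16.4 / 2.7)²
n ≥ 141.73

Minimum n = 142 (rounding up)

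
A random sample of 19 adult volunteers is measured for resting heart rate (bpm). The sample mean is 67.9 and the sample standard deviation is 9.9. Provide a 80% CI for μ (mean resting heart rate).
(64.88, 70.92)

t-interval (σ unknown):
df = n - 1 = 18
t* = 1.330 for 80% confidence

Margin of error = t* · s/√n = 1.330 · 9.9/√19 = 3.02

CI: (64.88, 70.92)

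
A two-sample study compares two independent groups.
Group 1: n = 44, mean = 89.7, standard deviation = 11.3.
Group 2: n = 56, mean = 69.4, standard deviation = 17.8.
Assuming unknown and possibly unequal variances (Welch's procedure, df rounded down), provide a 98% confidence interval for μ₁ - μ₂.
(13.37, 27.23)

Difference: x̄₁ - x̄₂ = 20.30
SE = √(s₁²/n₁ + s₂²/n₂) = √(11.3²/44 + 17.8²/56) = 2.9257
df = 94.19 → 94 (Welch–Satterthwaite, rounded down)
t* = 2.367

CI: 20.30 ± 2.367 · 2.9257 = 20.30 ± 6.93 = (13.37, 27.23)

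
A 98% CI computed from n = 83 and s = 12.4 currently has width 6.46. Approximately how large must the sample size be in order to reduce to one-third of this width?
n ≈ 747

CI width ∝ 1/√n
To reduce width by factor 3, need √n to grow by 3 → need 3² = 9 times as many samples.

Current: n = 83, width = 6.46
New: n = 747, width ≈ 2.12

Width reduced by factor of 6.46/2.12 = 3.05.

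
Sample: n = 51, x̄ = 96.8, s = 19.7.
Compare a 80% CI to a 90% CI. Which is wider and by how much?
90% CI is wider by 2.08

df = 50
80% CI: t* = 1.299, (93.22, 100.38), width = 2 · t* · s/√n = 7.17
90% CI: t* = 1.676, (92.18, 101.42), width = 2 · t* · s/√n = 9.25

The 90% CI is wider by 9.25 - 7.17 = 2.08.
Higher confidence requires a wider interval.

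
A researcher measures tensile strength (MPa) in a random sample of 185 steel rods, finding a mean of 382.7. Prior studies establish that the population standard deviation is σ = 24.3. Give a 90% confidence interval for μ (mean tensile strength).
(379.76, 385.64)

z-interval (σ known):
z* = 1.645 for 90% confidence

Margin of error = z* · σ/√n = 1.645 · 24.3/√185 = 2.94

CI: (382.7 - 2.94, 382.7 + 2.94) = (379.76, 385.64)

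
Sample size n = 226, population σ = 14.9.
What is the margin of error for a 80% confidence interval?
Margin of error = 1.27

Margin of error = z* · σ/√n
= 1.282 · 14.9/√226
= 1.282 · 14.9/15.0333
= 1.27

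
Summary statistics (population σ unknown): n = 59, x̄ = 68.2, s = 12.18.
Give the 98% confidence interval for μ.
(64.41, 71.99)

t-interval (σ unknown):
df = n - 1 = 58
t* = 2.392 for 98% confidence

Margin of error = t* · s/√n = 2.392 · 12.18/√59 = 3.79

CI: (64.41, 71.99)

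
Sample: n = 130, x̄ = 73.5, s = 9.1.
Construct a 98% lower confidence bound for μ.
μ ≥ 71.84

Lower bound (one-sided):
t* = 2.075 (one-sided for 98%)
Lower bound = x̄ - t* · s/√n = 73.5 - 2.075 · 9.1/√130 = 71.84

We are 98% confident that μ ≥ 71.84.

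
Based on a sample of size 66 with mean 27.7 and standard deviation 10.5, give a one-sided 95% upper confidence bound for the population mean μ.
μ ≤ 29.86

Upper bound (one-sided):
t* = 1.669 (one-sided for 95%)
Upper bound = x̄ + t* · s/√n = 27.7 + 1.669 · 10.5/√66 = 29.86

We are 95% confident that μ ≤ 29.86.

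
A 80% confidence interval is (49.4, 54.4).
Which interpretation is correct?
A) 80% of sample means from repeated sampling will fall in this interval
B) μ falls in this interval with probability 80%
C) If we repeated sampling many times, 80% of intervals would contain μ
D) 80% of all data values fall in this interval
C

A) Wrong — coverage applies to intervals containing μ, not to future x̄ values.
B) Wrong — μ is fixed; the randomness lives in the interval, not in μ.
C) Correct — this is the frequentist long-run coverage interpretation.
D) Wrong — a CI is about the parameter μ, not individual data values.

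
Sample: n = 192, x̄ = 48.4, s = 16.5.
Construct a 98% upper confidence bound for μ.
μ ≤ 50.86

Upper bound (one-sided):
t* = 2.068 (one-sided for 98%)
Upper bound = x̄ + t* · s/√n = 48.4 + 2.068 · 16.5/√192 = 50.86

We are 98% confident that μ ≤ 50.86.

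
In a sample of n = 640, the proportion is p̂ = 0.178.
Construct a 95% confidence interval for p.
(0.148, 0.208)

Proportion CI:
SE = √(p̂(1-p̂)/n) = √(0.178 · 0.822 / 640) = 0.01512

z* = 1.960
Margin = z* · SE = 1.960 · 0.01512 = 0.0296

CI: 0.178 ± 0.0296 = (0.148, 0.208)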